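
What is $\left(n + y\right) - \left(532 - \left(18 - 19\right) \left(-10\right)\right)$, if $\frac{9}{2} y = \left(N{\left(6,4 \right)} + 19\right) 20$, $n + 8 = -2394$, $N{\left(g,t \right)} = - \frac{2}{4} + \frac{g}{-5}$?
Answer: $- \frac{25624}{9} \approx -2847.1$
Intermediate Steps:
$N{\left(g,t \right)} = - \frac{1}{2} - \frac{g}{5}$ ($N{\left(g,t \right)} = \left(-2\right) \frac{1}{4} + g \left(- \frac{1}{5}\right) = - \frac{1}{2} - \frac{g}{5}$)
$n = -2402$ ($n = -8 - 2394 = -2402$)
$y = \frac{692}{9}$ ($y = \frac{2 \left(\left(- \frac{1}{2} - \frac{6}{5}\right) + 19\right) 20}{9} = \frac{2 \left(- \frac{17}{10} + 19\right) 20}{9} = \frac{2 \cdot \frac{173}{10} \cdot 20}{9} = \frac{2}{9} \cdot 346 = \frac{692}{9} \approx 76.889$)
$\left(n + y\right) - \left(532 - \left(18 - 19\right) \left(-10\right)\right) = \left(-2402 + \frac{692}{9}\right) - \left(532 - \left(18 - 19\right) \left(-10\right)\right) = - \frac{20926}{9} - 522 = - \frac{25624}{9}$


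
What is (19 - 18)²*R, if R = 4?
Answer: 4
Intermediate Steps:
(19 - 18)²*R = (19 - 18)²*4 = 1²*4 = 1*4 = 4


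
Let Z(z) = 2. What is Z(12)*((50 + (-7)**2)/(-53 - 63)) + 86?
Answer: 4889/58 ≈ 84.293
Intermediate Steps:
Z(12)*((50 + (-7)**2)/(-53 - 63)) + 86 = 2*((50 + (-7)**2)/(-53 - 63)) + 86 = 2*((50 + 49)/(-116)) + 86 = 2*(99*(-1/116)) + 86 = 2*(-99/116) + 86 = -99/58 + 86 = 4889/58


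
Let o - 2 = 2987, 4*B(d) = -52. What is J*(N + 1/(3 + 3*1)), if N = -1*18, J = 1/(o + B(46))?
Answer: -107/17856 ≈ -0.0059924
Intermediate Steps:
B(d) = -13 (B(d) = (¼)*(-52) = -13)
o = 2989 (o = 2 + 2987 = 2989)
J = 1/2976 (J = 1/(2989 - 13) = 1/2976 ≈ 0.00033602)
N = -18
J*(N + 1/(3 + 3*1)) = (-18 + 1/(3 + 3*1))/2976 = (-18 + 1/(3 + 3))/2976 = (-18 + 1/6)/2976 = (-18 + ⅙)/2976 = (1/2976)*(-107/6) = -107/17856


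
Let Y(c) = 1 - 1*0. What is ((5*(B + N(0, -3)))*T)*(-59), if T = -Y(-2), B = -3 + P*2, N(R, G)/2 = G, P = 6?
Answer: 885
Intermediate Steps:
Y(c) = 1 (Y(c) = 1 + 0 = 1)
N(R, G) = 2*G
B = 9 (B = -3 + 6*2 = -3 + 12 = 9)
T = -1 (T = -1*1 = -1)
((5*(B + N(0, -3)))*T)*(-59) = ((5*(9 + 2*(-3)))*(-1))*(-59) = ((5*(9 - 6))*(-1))*(-59) = ((5*3)*(-1))*(-59) = (15*(-1))*(-59) = -15*(-59) = 885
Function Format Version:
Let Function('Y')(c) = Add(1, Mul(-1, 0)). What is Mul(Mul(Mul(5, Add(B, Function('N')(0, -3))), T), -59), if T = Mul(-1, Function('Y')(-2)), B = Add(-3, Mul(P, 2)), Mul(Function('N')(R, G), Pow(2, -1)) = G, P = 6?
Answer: 885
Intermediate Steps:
Function('Y')(c) = 1 (Function('Y')(c) = Add(1, 0) = 1)
Function('N')(R, G) = Mul(2, G)
B = 9 (B = Add(-3, Mul(6, 2)) = Add(-3, 12) = 9)
T = -1 (T = Mul(-1, 1) = -1)
Mul(Mul(Mul(5, Add(B, Function('N')(0, -3))), T), -59) = Mul(Mul(Mul(5, Add(9, Mul(2, -3))), -1), -59) = Mul(Mul(Mul(5, Add(9, -6)), -1), -59) = Mul(Mul(Mul(5, 3), -1), -59) = Mul(Mul(15, -1), -59) = Mul(-15, -59) = 885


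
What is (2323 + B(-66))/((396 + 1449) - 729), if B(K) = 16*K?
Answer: 1267/1116 ≈ 1.1353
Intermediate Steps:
(2323 + B(-66))/((396 + 1449) - 729) = (2323 + 16*(-66))/((396 + 1449) - 729) = (2323 - 1056)/(1845 - 729) = 1267/1116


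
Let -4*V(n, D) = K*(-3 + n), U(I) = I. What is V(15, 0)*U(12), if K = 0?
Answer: 0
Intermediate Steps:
V(n, D) = 0 (V(n, D) = -0*(-3 + n) = -1/4*0 = 0)
V(15, 0)*U(12) = 0*12 = 0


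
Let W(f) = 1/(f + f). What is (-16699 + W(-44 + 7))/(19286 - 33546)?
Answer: 1235727/1055240 ≈ 1.1710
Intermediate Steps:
W(f) = 1/(2*f)
(-16699 + W(-44 + 7))/(19286 - 33546) = (-16699 + 1/(2*(-44 + 7)))/(19286 - 33546) = (-16699 + (½)/(-37))/(-14260) = (-16699 + (½)*(-1/37))*(-1/14260) = (-16699 - 1/74)*(-1/14260) = -1235727/74*(-1/14260) = 1235727/1055240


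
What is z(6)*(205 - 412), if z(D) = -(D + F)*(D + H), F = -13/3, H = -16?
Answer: -3450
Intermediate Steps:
F = -13/3 (F = -13*⅓ = -13/3 ≈ -4.3333)
z(D) = -(-16 + D)*(-13/3 + D) (z(D) = -(D - 13/3)*(D - 16) = -(-13/3 + D)*(-16 + D) = -(-16 + D)*(-13/3 + D))
z(6)*(205 - 412) = (-208/3 - 1*6² + (61/3)*6)*(205 - 412) = (-208/3 - 1*36 + 122)*(-207) = (-208/3 - 36 + 122)*(-207) = (50/3)*(-207) = -3450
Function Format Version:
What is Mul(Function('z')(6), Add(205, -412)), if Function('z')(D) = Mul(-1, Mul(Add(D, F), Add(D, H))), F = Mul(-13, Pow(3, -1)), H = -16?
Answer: -3450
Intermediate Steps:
F = Rational(-13, 3) (F = Mul(-13, Rational(1, 3)) = Rational(-13, 3) ≈ -4.3333)
Function('z')(D) = Mul(-1, Add(-16, D), Add(Rational(-13, 3), D)) (Function('z')(D) = Mul(-1, Mul(Add(D, Rational(-13, 3)), Add(D, -16))) = Mul(-1, Mul(Add(Rational(-13, 3), D), Add(-16, D))) = Mul(-1, Mul(Add(-16, D), Add(Rational(-13, 3), D))) = Mul(-1, Add(-16, D), Add(Rational(-13, 3), D)))
Mul(Function('z')(6), Add(205, -412)) = Mul(Add(Rational(-208, 3), Mul(-1, Pow(6, 2)), Mul(Rational(61, 3), 6)), Add(205, -412)) = Mul(Add(Rational(-208, 3), Mul(-1, 36), 122), -207) = Mul(Add(Rational(-208, 3), -36, 122), -207) = Mul(Rational(50, 3), -207) = -3450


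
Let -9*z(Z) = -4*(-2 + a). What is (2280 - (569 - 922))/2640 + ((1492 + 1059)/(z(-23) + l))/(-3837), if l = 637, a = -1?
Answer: 6415291909/6439099920 ≈ 0.99630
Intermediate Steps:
z(Z) = -4/3 (z(Z) = -(-4)*(-2 - 1)/9 = -(-4)*(-3)/9 = -1/9*12 = -4/3)
(2280 - (569 - 922))/2640 + ((1492 + 1059)/(z(-23) + l))/(-3837) = (2280 - (569 - 922))/2640 + ((1492 + 1059)/(-4/3 + 637))/(-3837) = (2280 - 1*(-353))*(1/2640) + (2551/(1907/3))*(-1/3837) = (2280 + 353)*(1/2640) + (2551*(3/1907))*(-1/3837) = 2633*(1/2640) + (7653/1907)*(-1/3837) = 2633/2640 - 2551/2439053 = 6415291909/6439099920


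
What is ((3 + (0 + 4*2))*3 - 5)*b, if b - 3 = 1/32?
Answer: 679/8 ≈ 84.875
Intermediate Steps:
b = 97/32 (b = 3 + 1/32 = 97/32 ≈ 3.0313)
((3 + (0 + 4*2))*3 - 5)*b = ((3 + (0 + 4*2))*3 - 5)*(97/32) = ((3 + (0 + 8))*3 - 5)*(97/32) = ((3 + 8)*3 - 5)*(97/32) = (11*3 - 5)*(97/32) = (33 - 5)*(97/32) = 28*(97/32) = 679/8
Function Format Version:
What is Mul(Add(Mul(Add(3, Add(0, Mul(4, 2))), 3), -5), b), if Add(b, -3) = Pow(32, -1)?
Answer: Rational(679, 8) ≈ 84.875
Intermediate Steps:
b = Rational(97, 32) (b = Add(3, Pow(32, -1)) = Add(3, Rational(1, 32)) = Rational(97, 32) ≈ 3.0313)
Mul(Add(Mul(Add(3, Add(0, Mul(4, 2))), 3), -5), b) = Mul(Add(Mul(Add(3, Add(0, Mul(4, 2))), 3), -5), Rational(97, 32)) = Mul(Add(Mul(Add(3, Add(0, 8)), 3), -5), Rational(97, 32)) = Mul(Add(Mul(Add(3, 8), 3), -5), Rational(97, 32)) = Mul(Add(Mul(11, 3), -5), Rational(97, 32)) = Mul(Add(33, -5), Rational(97, 32)) = Mul(28, Rational(97, 32)) = Rational(679, 8)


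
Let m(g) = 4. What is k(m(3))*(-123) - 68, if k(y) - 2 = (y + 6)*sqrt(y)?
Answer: -2774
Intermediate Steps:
k(y) = 2 + sqrt(y)*(6 + y) (k(y) = 2 + (y + 6)*sqrt(y) = 2 + (6 + y)*sqrt(y) = 2 + sqrt(y)*(6 + y))
k(m(3))*(-123) - 68 = (2 + 4**(3/2) + 6*sqrt(4))*(-123) - 68 = (2 + 8 + 6*2)*(-123) - 68 = (2 + 8 + 12)*(-123) - 68 = 22*(-123) - 68 = -2706 - 68 = -2774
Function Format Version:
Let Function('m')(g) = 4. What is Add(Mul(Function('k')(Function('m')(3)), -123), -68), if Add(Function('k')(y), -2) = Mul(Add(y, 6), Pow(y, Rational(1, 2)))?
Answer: -2774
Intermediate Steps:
Function('k')(y) = Add(2, Mul(Pow(y, Rational(1, 2)), Add(6, y))) (Function('k')(y) = Add(2, Mul(Add(y, 6), Pow(y, Rational(1, 2)))) = Add(2, Mul(Add(6, y), Pow(y, Rational(1, 2)))) = Add(2, Mul(Pow(y, Rational(1, 2)), Add(6, y))))
Add(Mul(Function('k')(Function('m')(3)), -123), -68) = Add(Mul(Add(2, Pow(4, Rational(3, 2)), Mul(6, Pow(4, Rational(1, 2)))), -123), -68) = Add(Mul(Add(2, 8, Mul(6, 2)), -123), -68) = Add(Mul(Add(2, 8, 12), -123), -68) = Add(Mul(22, -123), -68) = Add(-2706, -68) = -2774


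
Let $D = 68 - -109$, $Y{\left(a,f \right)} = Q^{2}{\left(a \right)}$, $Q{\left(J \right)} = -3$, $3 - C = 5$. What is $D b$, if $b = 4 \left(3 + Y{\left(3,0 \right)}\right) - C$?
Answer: $8850$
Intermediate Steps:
$C = -2$ ($C = 3 - 5 = -2$)
$Y{\left(a,f \right)} = 9$ ($Y{\left(a,f \right)} = \left(-3\right)^{2} = 9$)
$D = 177$ ($D = 68 + 109 = 177$)
$b = 50$ ($b = 4 \left(3 + 9\right) - -2 = 4 \cdot 12 + 2 = 48 + 2 = 50$)
$D b = 177 \cdot 50 = 8850$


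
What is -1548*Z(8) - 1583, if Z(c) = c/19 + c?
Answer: -277757/19 ≈ -14619.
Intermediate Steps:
Z(c) = 20*c/19 (Z(c) = c*(1/19) + c = c/19 + c = 20*c/19)
-1548*Z(8) - 1583 = -30960*8/19 - 1583 = -1548*160/19 - 1583 = -247680/19 - 1583 = -277757/19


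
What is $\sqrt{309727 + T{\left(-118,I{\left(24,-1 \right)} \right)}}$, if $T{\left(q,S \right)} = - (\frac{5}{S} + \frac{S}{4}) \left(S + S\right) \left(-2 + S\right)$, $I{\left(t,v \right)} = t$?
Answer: $\sqrt{303171} \approx 550.61$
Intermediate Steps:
$T{\left(q,S \right)} = 2 S \left(-2 + S\right) \left(- \frac{5}{S} - \frac{S}{4}\right)$ ($T{\left(q,S \right)} = - (\frac{5}{S} + S \frac{1}{4}) 2 S \left(-2 + S\right) = - (\frac{5}{S} + \frac{S}{4}) 2 S \left(-2 + S\right) = \left(- \frac{5}{S} - \frac{S}{4}\right) 2 S \left(-2 + S\right) = 2 S \left(-2 + S\right) \left(- \frac{5}{S} - \frac{S}{4}\right)$)
$\sqrt{309727 + T{\left(-118,I{\left(24,-1 \right)} \right)}} = \sqrt{309727 + \left(20 + 24^{2} - 240 - \frac{24^{3}}{2}\right)} = \sqrt{309727 + \left(20 + 576 - 240 - 6912\right)} = \sqrt{309727 - 6556} = \sqrt{303171}$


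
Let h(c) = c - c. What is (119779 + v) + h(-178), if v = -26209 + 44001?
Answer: 137571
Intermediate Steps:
h(c) = 0
v = 17792
(119779 + v) + h(-178) = (119779 + 17792) + 0 = 137571 + 0 = 137571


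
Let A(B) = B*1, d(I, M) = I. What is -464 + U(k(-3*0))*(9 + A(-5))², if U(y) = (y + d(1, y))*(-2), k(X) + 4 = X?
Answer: -368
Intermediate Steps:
A(B) = B
k(X) = -4 + X
U(y) = -2 - 2*y (U(y) = (y + 1)*(-2) = (1 + y)*(-2) = -2 - 2*y)
-464 + U(k(-3*0))*(9 + A(-5))² = -464 + (-2 - 2*(-4 - 3*0))*(9 - 5)² = -464 + (-2 - 2*(-4 + 0))*4² = -464 + (-2 - 2*(-4))*16 = -464 + (-2 + 8)*16 = -464 + 6*16 = -464 + 96 = -368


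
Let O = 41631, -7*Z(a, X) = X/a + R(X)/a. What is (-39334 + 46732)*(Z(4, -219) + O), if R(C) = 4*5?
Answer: 4312542033/14 ≈ 3.0804e+8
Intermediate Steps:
R(C) = 20
Z(a, X) = -20/(7*a) - X/(7*a) (Z(a, X) = -(X/a + 20/a)/7 = -(20/a + X/a)/7 = -20/(7*a) - X/(7*a))
(-39334 + 46732)*(Z(4, -219) + O) = (-39334 + 46732)*((⅐)*(-20 - 1*(-219))/4 + 41631) = 7398*((⅐)*(¼)*(-20 + 219) + 41631) = 7398*((⅐)*(¼)*199 + 41631) = 7398*(199/28 + 41631) = 7398*(1165867/28) = 4312542033/14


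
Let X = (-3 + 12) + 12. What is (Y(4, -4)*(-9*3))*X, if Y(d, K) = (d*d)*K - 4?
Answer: 38556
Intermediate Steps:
X = 21 (X = 9 + 12 = 21)
Y(d, K) = -4 + K*d**2 (Y(d, K) = d**2*K - 4 = K*d**2 - 4 = -4 + K*d**2)
(Y(4, -4)*(-9*3))*X = ((-4 - 4*4**2)*(-9*3))*21 = ((-4 - 4*16)*(-27))*21 = ((-4 - 64)*(-27))*21 = -68*(-27)*21 = 1836*21 = 38556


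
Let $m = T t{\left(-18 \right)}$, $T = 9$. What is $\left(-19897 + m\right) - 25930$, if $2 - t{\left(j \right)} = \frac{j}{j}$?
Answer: $-45818$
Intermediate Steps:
$t{\left(j \right)} = 1$ ($t{\left(j \right)} = 2 - \frac{j}{j} = 2 - 1 = 1$)
$m = 9$ ($m = 9 \cdot 1 = 9$)
$\left(-19897 + m\right) - 25930 = \left(-19897 + 9\right) - 25930 = -19888 - 25930 = -45818$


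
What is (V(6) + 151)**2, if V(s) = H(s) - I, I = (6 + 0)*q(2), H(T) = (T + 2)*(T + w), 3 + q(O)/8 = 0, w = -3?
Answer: 101761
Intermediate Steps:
q(O) = -24 (q(O) = -24 + 8*0 = -24 + 0 = -24)
H(T) = (-3 + T)*(2 + T) (H(T) = (T + 2)*(T - 3) = (2 + T)*(-3 + T) = (-3 + T)*(2 + T))
I = -144 (I = (6 + 0)*(-24) = 6*(-24) = -144)
V(s) = 138 + s**2 - s (V(s) = (-6 + s**2 - s) - 1*(-144) = (-6 + s**2 - s) + 144 = 138 + s**2 - s)
(V(6) + 151)**2 = ((138 + 6**2 - 1*6) + 151)**2 = ((138 + 36 - 6) + 151)**2 = (168 + 151)**2 = 319**2 = 101761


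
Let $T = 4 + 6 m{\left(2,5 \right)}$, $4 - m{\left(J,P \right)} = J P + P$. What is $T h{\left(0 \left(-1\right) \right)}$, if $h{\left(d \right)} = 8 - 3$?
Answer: $-310$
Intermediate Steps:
$m{\left(J,P \right)} = 4 - P - J P$ ($m{\left(J,P \right)} = 4 - \left(J P + P\right) = 4 - \left(P + J P\right) = 4 - P - J P$)
$h{\left(d \right)} = 5$ ($h{\left(d \right)} = 8 - 3 = 5$)
$T = -62$ ($T = 4 + 6 \left(4 - 5 - 2 \cdot 5\right) = 4 + 6 \left(4 - 5 - 10\right) = 4 + 6 \left(-11\right) = 4 - 66 = -62$)
$T h{\left(0 \left(-1\right) \right)} = \left(-62\right) 5 = -310$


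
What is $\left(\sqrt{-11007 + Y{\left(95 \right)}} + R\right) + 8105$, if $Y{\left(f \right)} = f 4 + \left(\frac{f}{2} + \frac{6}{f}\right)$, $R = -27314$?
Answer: $-19209 + \frac{i \sqrt{381917670}}{190} \approx -19209.0 + 102.86 i$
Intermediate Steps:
$Y{\left(f \right)} = \frac{6}{f} + \frac{9 f}{2}$ ($Y{\left(f \right)} = 4 f + \left(f \frac{1}{2} + \frac{6}{f}\right) = 4 f + \left(\frac{f}{2} + \frac{6}{f}\right) = \frac{6}{f} + \frac{9 f}{2}$)
$\left(\sqrt{-11007 + Y{\left(95 \right)}} + R\right) + 8105 = \left(\sqrt{-11007 + \left(\frac{6}{95} + \frac{9}{2} \cdot 95\right)} - 27314\right) + 8105 = \left(\sqrt{-11007 + \left(6 \cdot \frac{1}{95} + \frac{855}{2}\right)} - 27314\right) + 8105 = \left(\sqrt{-11007 + \left(\frac{6}{95} + \frac{855}{2}\right)} - 27314\right) + 8105 = \left(\sqrt{-11007 + \frac{81237}{190}} - 27314\right) + 8105 = \left(\sqrt{- \frac{2010093}{190}} - 27314\right) + 8105 = \left(\frac{i \sqrt{381917670}}{190} - 27314\right) + 8105 = \left(-27314 + \frac{i \sqrt{381917670}}{190}\right) + 8105 = -19209 + \frac{i \sqrt{381917670}}{190}$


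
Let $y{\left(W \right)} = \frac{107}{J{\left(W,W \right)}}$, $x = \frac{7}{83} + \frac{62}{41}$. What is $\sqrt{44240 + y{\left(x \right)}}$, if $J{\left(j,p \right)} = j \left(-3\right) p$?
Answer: $\frac{\sqrt{11748966108951}}{16299} \approx 210.3$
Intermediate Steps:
$J{\left(j,p \right)} = - 3 j p$
$x = \frac{5433}{3403}$ ($x = 7 \cdot \frac{1}{83} + 62 \cdot \frac{1}{41} = \frac{7}{83} + \frac{62}{41} = \frac{5433}{3403} \approx 1.5965$)
$y{\left(W \right)} = - \frac{107}{3 W^{2}}$ ($y{\left(W \right)} = \frac{107}{\left(-3\right) W W} = \frac{107}{\left(-3\right) W^{2}} = 107 \left(- \frac{1}{3 W^{2}}\right) = - \frac{107}{3 W^{2}}$)
$\sqrt{44240 + y{\left(x \right)}} = \sqrt{44240 - \frac{107}{3 \cdot \frac{29517489}{11580409}}} = \sqrt{44240 - \frac{1239103763}{88552467}} = \sqrt{\frac{3916322036317}{88552467}} = \frac{\sqrt{11748966108951}}{16299}$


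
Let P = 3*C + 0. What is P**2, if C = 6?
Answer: 324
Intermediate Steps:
P = 18 (P = 3*6 + 0 = 18 + 0 = 18)
P**2 = 18**2 = 324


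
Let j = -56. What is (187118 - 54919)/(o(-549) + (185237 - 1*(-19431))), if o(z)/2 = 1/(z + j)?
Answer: 79980395/123824138 ≈ 0.64592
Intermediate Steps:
o(z) = 2/(-56 + z) (o(z) = 2/(z - 56) = 2/(-56 + z))
(187118 - 54919)/(o(-549) + (185237 - 1*(-19431))) = (187118 - 54919)/(2/(-56 - 549) + (185237 - 1*(-19431))) = 132199/(2/(-605) + (185237 + 19431)) = 132199/(2*(-1/605) + 204668) = 132199/(-2/605 + 204668) = 132199/(123824138/605) = 132199*(605/123824138) = 79980395/123824138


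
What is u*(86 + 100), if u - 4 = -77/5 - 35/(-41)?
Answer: -402132/205 ≈ -1961.6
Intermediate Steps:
u = -2162/205 (u = 4 + (-77/5 - 35/(-41)) = 4 + (-77*⅕ - 35*(-1/41)) = 4 + (-77/5 + 35/41) = 4 - 2982/205 = -2162/205 ≈ -10.546)
u*(86 + 100) = -2162*(86 + 100)/205 = -2162/205*186 = -402132/205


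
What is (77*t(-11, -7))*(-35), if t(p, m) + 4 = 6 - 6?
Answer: 10780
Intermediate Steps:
t(p, m) = -4 (t(p, m) = -4 + (6 - 6) = -4 + 0 = -4)
(77*t(-11, -7))*(-35) = (77*(-4))*(-35) = -308*(-35) = 10780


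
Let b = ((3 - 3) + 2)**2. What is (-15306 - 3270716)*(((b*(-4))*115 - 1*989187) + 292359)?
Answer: 2295838418696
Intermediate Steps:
b = 4 (b = (0 + 2)**2 = 2**2 = 4)
(-15306 - 3270716)*(((b*(-4))*115 - 1*989187) + 292359) = (-15306 - 3270716)*(((4*(-4))*115 - 1*989187) + 292359) = -3286022*((-16*115 - 989187) + 292359) = -3286022*((-1840 - 989187) + 292359) = -3286022*(-991027 + 292359) = -3286022*(-698668) = 2295838418696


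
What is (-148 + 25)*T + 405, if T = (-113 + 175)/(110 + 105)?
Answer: 79449/215 ≈ 369.53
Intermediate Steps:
T = 62/215 ≈ 0.28837
(-148 + 25)*T + 405 = (-148 + 25)*(62/215) + 405 = -123*62/215 + 405 = -7626/215 + 405 = 79449/215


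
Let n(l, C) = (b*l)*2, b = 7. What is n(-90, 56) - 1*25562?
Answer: -26822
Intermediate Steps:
n(l, C) = 14*l (n(l, C) = (7*l)*2 = 14*l)
n(-90, 56) - 1*25562 = 14*(-90) - 1*25562 = -1260 - 25562 = -26822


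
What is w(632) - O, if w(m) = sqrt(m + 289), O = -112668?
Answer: 112668 + sqrt(921) ≈ 1.1270e+5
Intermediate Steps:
w(m) = sqrt(289 + m)
w(632) - O = sqrt(289 + 632) - 1*(-112668) = sqrt(921) + 112668 = 112668 + sqrt(921)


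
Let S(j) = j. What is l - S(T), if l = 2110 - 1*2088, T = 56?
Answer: -34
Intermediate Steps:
l = 22 (l = 2110 - 2088 = 22)
l - S(T) = 22 - 1*56 = 22 - 56 = -34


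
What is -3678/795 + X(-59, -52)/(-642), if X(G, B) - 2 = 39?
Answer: -797957/170130 ≈ -4.6903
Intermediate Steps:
X(G, B) = 41 (X(G, B) = 2 + 39 = 41)
-3678/795 + X(-59, -52)/(-642) = -3678/795 + 41/(-642) = -3678*1/795 + 41*(-1/642) = -1226/265 - 41/642 = -797957/170130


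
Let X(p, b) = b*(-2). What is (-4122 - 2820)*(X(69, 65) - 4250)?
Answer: 30405960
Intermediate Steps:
X(p, b) = -2*b
(-4122 - 2820)*(X(69, 65) - 4250) = (-4122 - 2820)*(-2*65 - 4250) = -6942*(-130 - 4250) = -6942*(-4380) = 30405960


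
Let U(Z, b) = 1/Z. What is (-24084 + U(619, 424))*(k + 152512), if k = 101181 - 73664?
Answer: -2683871431855/619 ≈ -4.3358e+9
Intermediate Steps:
k = 27517
(-24084 + U(619, 424))*(k + 152512) = (-24084 + 1/619)*(27517 + 152512) = (-24084 + 1/619)*180029 = -14907995/619*180029 = -2683871431855/619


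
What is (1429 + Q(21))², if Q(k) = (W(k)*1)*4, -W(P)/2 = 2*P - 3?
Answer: 1247689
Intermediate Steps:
W(P) = 6 - 4*P (W(P) = -2*(2*P - 3) = -2*(-3 + 2*P) = 6 - 4*P)
Q(k) = 24 - 16*k (Q(k) = ((6 - 4*k)*1)*4 = (6 - 4*k)*4 = 24 - 16*k)
(1429 + Q(21))² = (1429 + (24 - 16*21))² = (1429 + (24 - 336))² = (1429 - 312)² = 1117² = 1247689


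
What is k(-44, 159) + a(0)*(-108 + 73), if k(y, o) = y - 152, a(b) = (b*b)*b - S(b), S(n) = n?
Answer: -196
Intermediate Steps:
a(b) = b**3 - b (a(b) = (b*b)*b - b = b**2*b - b = b**3 - b)
k(y, o) = -152 + y
k(-44, 159) + a(0)*(-108 + 73) = (-152 - 44) + (0**3 - 1*0)*(-108 + 73) = -196 + (0 + 0)*(-35) = -196 + 0*(-35) = -196 + 0 = -196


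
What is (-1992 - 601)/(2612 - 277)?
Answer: -2593/2335 ≈ -1.1105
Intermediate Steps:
(-1992 - 601)/(2612 - 277) = -2593/2335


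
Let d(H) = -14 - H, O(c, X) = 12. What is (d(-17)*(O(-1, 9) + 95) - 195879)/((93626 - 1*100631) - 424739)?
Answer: 97779/215872 ≈ 0.45295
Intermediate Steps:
(d(-17)*(O(-1, 9) + 95) - 195879)/((93626 - 1*100631) - 424739) = ((-14 - 1*(-17))*(12 + 95) - 195879)/((93626 - 1*100631) - 424739) = ((-14 + 17)*107 - 195879)/((93626 - 100631) - 424739) = (3*107 - 195879)/(-7005 - 424739) = (321 - 195879)/(-431744) = -195558*(-1/431744) = 97779/215872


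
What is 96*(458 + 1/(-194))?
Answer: 4264848/97 ≈ 43968.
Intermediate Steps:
96*(458 + 1/(-194)) = 96*(458 - 1/194) = 96*(88851/194) = 4264848/97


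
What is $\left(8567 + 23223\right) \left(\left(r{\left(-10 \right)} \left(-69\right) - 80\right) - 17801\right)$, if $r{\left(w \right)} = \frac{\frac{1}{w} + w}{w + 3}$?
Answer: $- \frac{4001213381}{7} \approx -5.716 \cdot 10^{8}$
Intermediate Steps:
$r{\left(w \right)} = \frac{w + \frac{1}{w}}{3 + w}$
$\left(8567 + 23223\right) \left(\left(r{\left(-10 \right)} \left(-69\right) - 80\right) - 17801\right) = \left(8567 + 23223\right) \left(\left(\frac{1 + \left(-10\right)^{2}}{\left(-10\right) \left(3 - 10\right)} \left(-69\right) - 80\right) - 17801\right) = 31790 \left(\left(- \frac{1 + 100}{10 \left(-7\right)} \left(-69\right) - 80\right) - 17801\right) = 31790 \left(\left(\left(- \frac{1}{10}\right) \left(- \frac{1}{7}\right) 101 \left(-69\right) - 80\right) - 17801\right) = 31790 \left(\left(\frac{101}{70} \left(-69\right) - 80\right) - 17801\right) = 31790 \left(\left(- \frac{6969}{70} - 80\right) - 17801\right) = 31790 \left(- \frac{12569}{70} - 17801\right) = 31790 \left(- \frac{1258639}{70}\right) = - \frac{4001213381}{7}$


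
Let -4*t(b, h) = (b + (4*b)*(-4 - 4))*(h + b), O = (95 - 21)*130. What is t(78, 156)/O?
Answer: 10881/740 ≈ 14.704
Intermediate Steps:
O = 9620 (O = 74*130 = 9620)
t(b, h) = 31*b*(b + h)/4 (t(b, h) = -(b + (4*b)*(-4 - 4))*(h + b)/4 = -(b + (4*b)*(-8))*(b + h)/4 = -(b - 32*b)*(b + h)/4 = -(-31*b)*(b + h)/4 = -(-31)*b*(b + h)/4 = 31*b*(b + h)/4)
t(78, 156)/O = ((31/4)*78*(78 + 156))/9620 = ((31/4)*78*234)*(1/9620) = 141453*(1/9620) = 10881/740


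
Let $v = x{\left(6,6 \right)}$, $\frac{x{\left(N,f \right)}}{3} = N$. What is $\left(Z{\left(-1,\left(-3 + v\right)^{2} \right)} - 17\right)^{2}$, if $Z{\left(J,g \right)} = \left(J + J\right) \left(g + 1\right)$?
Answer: $219961$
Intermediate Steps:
$x{\left(N,f \right)} = 3 N$
$v = 18$ ($v = 3 \cdot 6 = 18$)
$Z{\left(J,g \right)} = 2 J \left(1 + g\right)$
$\left(Z{\left(-1,\left(-3 + v\right)^{2} \right)} - 17\right)^{2} = \left(2 \left(-1\right) \left(1 + \left(-3 + 18\right)^{2}\right) - 17\right)^{2} = \left(2 \left(-1\right) \left(1 + 15^{2}\right) - 17\right)^{2} = \left(2 \left(-1\right) \left(1 + 225\right) - 17\right)^{2} = \left(2 \left(-1\right) 226 - 17\right)^{2} = \left(-452 - 17\right)^{2} = \left(-469\right)^{2} = 219961$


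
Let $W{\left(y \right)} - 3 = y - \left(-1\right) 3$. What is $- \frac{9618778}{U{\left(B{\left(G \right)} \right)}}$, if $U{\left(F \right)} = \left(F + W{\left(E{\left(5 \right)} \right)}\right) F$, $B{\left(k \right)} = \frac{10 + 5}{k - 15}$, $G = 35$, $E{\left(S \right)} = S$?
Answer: $- \frac{153900448}{141} \approx -1.0915 \cdot 10^{6}$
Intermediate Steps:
$W{\left(y \right)} = 6 + y$ ($W{\left(y \right)} = 3 + \left(y - \left(-1\right) 3\right) = 3 + \left(y - -3\right) = 3 + \left(y + 3\right) = 3 + \left(3 + y\right) = 6 + y$)
$B{\left(k \right)} = \frac{15}{-15 + k}$
$U{\left(F \right)} = F \left(11 + F\right)$ ($U{\left(F \right)} = \left(F + \left(6 + 5\right)\right) F = \left(F + 11\right) F = \left(11 + F\right) F = F \left(11 + F\right)$)
$- \frac{9618778}{U{\left(B{\left(G \right)} \right)}} = - \frac{9618778}{\frac{15}{-15 + 35} \left(11 + \frac{15}{-15 + 35}\right)} = - \frac{9618778}{\frac{15}{20} \left(11 + \frac{15}{20}\right)} = - \frac{9618778}{15 \cdot \frac{1}{20} \left(11 + 15 \cdot \frac{1}{20}\right)} = - \frac{9618778}{\frac{3}{4} \left(11 + \frac{3}{4}\right)} = - \frac{9618778}{\frac{3}{4} \cdot \frac{47}{4}} = - \frac{9618778}{\frac{141}{16}} = \left(-9618778\right) \frac{16}{141} = - \frac{153900448}{141}$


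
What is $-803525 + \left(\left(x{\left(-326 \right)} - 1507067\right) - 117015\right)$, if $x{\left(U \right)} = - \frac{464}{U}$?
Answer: $- \frac{395699709}{163} \approx -2.4276 \cdot 10^{6}$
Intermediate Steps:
$-803525 + \left(\left(x{\left(-326 \right)} - 1507067\right) - 117015\right) = -803525 - \left(1624082 - \frac{232}{163}\right) = -803525 - \frac{264725134}{163} = - \frac{395699709}{163}$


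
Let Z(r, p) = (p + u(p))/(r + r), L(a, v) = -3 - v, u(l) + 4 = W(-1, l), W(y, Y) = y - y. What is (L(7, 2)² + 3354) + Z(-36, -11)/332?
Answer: 26923877/7968 ≈ 3379.0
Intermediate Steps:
W(y, Y) = 0
u(l) = -4 (u(l) = -4 + 0 = -4)
Z(r, p) = (-4 + p)/(2*r) (Z(r, p) = (p - 4)/(r + r) = (-4 + p)/((2*r)) = (-4 + p)*(1/(2*r)) = (-4 + p)/(2*r))
(L(7, 2)² + 3354) + Z(-36, -11)/332 = ((-3 - 1*2)² + 3354) + ((½)*(-4 - 11)/(-36))/332 = ((-3 - 2)² + 3354) + ((½)*(-1/36)*(-15))*(1/332) = ((-5)² + 3354) + (5/24)*(1/332) = (25 + 3354) + 5/7968 = 3379 + 5/7968 = 26923877/7968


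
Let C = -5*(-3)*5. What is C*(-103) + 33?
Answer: -7692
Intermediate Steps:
C = 75 (C = 15*5 = 75)
C*(-103) + 33 = 75*(-103) + 33 = -7725 + 33 = -7692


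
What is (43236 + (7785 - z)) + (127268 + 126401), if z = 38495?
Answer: 266195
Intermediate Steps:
(43236 + (7785 - z)) + (127268 + 126401) = (43236 + (7785 - 1*38495)) + (127268 + 126401) = (43236 + (7785 - 38495)) + 253669 = (43236 - 30710) + 253669 = 12526 + 253669 = 266195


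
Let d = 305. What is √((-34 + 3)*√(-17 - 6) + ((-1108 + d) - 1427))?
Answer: √(-2230 - 31*I*√23) ≈ 1.5733 - 47.249*I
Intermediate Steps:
√((-34 + 3)*√(-17 - 6) + ((-1108 + d) - 1427)) = √((-34 + 3)*√(-17 - 6) + ((-1108 + 305) - 1427)) = √(-31*I*√23 + (-803 - 1427)) = √(-31*I*√23 - 2230) = √(-2230 - 31*I*√23)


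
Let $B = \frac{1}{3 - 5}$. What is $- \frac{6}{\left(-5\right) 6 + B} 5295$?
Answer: $\frac{63540}{61} \approx 1041.6$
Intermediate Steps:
$B = - \frac{1}{2}$ ($B = \frac{1}{-2} = - \frac{1}{2} \approx -0.5$)
$- \frac{6}{\left(-5\right) 6 + B} 5295 = - \frac{6}{\left(-5\right) 6 - \frac{1}{2}} \cdot 5295 = - \frac{6}{-30 - \frac{1}{2}} \cdot 5295 = - \frac{6}{- \frac{61}{2}} \cdot 5295 = \left(-6\right) \left(- \frac{2}{61}\right) 5295 = \frac{12}{61} \cdot 5295 = \frac{63540}{61}$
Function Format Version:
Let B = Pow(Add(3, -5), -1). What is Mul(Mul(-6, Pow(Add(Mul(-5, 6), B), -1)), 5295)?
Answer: Rational(63540, 61) ≈ 1041.6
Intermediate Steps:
B = Rational(-1, 2) (B = Pow(-2, -1) = Rational(-1, 2) ≈ -0.50000)
Mul(Mul(-6, Pow(Add(Mul(-5, 6), B), -1)), 5295) = Mul(Mul(-6, Pow(Add(Mul(-5, 6), Rational(-1, 2)), -1)), 5295) = Mul(Mul(-6, Pow(Add(-30, Rational(-1, 2)), -1)), 5295) = Mul(Mul(-6, Pow(Rational(-61, 2), -1)), 5295) = Mul(Mul(-6, Rational(-2, 61)), 5295) = Mul(Rational(12, 61), 5295) = Rational(63540, 61)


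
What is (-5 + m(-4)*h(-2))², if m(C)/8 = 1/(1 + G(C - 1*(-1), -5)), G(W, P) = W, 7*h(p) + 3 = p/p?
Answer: 729/49 ≈ 14.878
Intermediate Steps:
h(p) = -2/7 (h(p) = -3/7 + (p/p)/7 = -3/7 + (⅐)*1 = -3/7 + ⅐ = -2/7)
m(C) = 8/(2 + C) (m(C) = 8/(1 + (C - 1*(-1))) = 8/(1 + (C + 1)) = 8/(1 + (1 + C)) = 8/(2 + C))
(-5 + m(-4)*h(-2))² = (-5 + (8/(2 - 4))*(-2/7))² = (-5 + (8/(-2))*(-2/7))² = (-5 + (8*(-½))*(-2/7))² = (-5 - 4*(-2/7))² = (-5 + 8/7)² = (-27/7)² = 729/49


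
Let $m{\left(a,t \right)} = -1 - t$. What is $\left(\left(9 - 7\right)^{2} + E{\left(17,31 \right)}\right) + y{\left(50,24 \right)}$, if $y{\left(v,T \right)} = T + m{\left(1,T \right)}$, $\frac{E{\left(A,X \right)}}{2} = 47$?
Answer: $97$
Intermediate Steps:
$E{\left(A,X \right)} = 94$ ($E{\left(A,X \right)} = 2 \cdot 47 = 94$)
$y{\left(v,T \right)} = -1$ ($y{\left(v,T \right)} = T - \left(1 + T\right) = -1$)
$\left(\left(9 - 7\right)^{2} + E{\left(17,31 \right)}\right) + y{\left(50,24 \right)} = \left(\left(9 - 7\right)^{2} + 94\right) - 1 = \left(2^{2} + 94\right) - 1 = \left(4 + 94\right) - 1 = 98 - 1 = 97$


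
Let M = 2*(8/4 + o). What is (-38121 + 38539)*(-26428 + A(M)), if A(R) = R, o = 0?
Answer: -11045232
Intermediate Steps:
M = 4 (M = 2*(8/4 + 0) = 2*(8*(1/4) + 0) = 2*(2 + 0) = 2*2 = 4)
(-38121 + 38539)*(-26428 + A(M)) = (-38121 + 38539)*(-26428 + 4) = 418*(-26424) = -11045232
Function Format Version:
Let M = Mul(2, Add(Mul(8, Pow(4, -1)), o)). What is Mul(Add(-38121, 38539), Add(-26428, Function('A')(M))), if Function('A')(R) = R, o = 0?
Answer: -11045232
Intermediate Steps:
M = 4 (M = Mul(2, Add(Mul(8, Pow(4, -1)), 0)) = Mul(2, Add(Mul(8, Rational(1, 4)), 0)) = Mul(2, Add(2, 0)) = Mul(2, 2) = 4)
Mul(Add(-38121, 38539), Add(-26428, Function('A')(M))) = Mul(Add(-38121, 38539), Add(-26428, 4)) = Mul(418, -26424) = -11045232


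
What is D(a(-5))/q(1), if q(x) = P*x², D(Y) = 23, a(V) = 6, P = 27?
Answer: 23/27 ≈ 0.85185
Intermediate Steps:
q(x) = 27*x²
D(a(-5))/q(1) = 23/((27*1²)) = 23/((27*1)) = 23/27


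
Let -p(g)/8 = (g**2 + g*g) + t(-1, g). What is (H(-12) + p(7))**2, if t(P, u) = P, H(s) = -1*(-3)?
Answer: 597529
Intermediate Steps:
H(s) = 3
p(g) = 8 - 16*g**2 (p(g) = -8*((g**2 + g*g) - 1) = -8*((g**2 + g**2) - 1) = -8*(2*g**2 - 1) = -8*(-1 + 2*g**2) = 8 - 16*g**2)
(H(-12) + p(7))**2 = (3 + (8 - 16*7**2))**2 = (3 + (8 - 16*49))**2 = (3 + (8 - 784))**2 = (3 - 776)**2 = (-773)**2 = 597529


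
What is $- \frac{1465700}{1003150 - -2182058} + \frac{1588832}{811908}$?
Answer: $\frac{8960062133}{5986333002} \approx 1.4968$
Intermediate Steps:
$- \frac{1465700}{1003150 - -2182058} + \frac{1588832}{811908} = - \frac{1465700}{1003150 + 2182058} + 1588832 \cdot \frac{1}{811908} = - \frac{1465700}{3185208} + \frac{397208}{202977} = \left(-1465700\right) \frac{1}{3185208} + \frac{397208}{202977} = - \frac{366425}{796302} + \frac{397208}{202977} = \frac{8960062133}{5986333002}$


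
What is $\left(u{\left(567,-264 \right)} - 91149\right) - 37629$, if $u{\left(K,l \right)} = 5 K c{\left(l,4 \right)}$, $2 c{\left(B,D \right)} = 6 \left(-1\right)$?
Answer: $-137283$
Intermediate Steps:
$c{\left(B,D \right)} = -3$ ($c{\left(B,D \right)} = \frac{6 \left(-1\right)}{2} = \frac{1}{2} \left(-6\right) = -3$)
$u{\left(K,l \right)} = - 15 K$ ($u{\left(K,l \right)} = 5 K \left(-3\right) = - 15 K$)
$\left(u{\left(567,-264 \right)} - 91149\right) - 37629 = \left(\left(-15\right) 567 - 91149\right) - 37629 = \left(-8505 - 91149\right) - 37629 = -99654 - 37629 = -137283$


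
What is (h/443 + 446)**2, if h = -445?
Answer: 38861419689/196249 ≈ 1.9802e+5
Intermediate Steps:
(h/443 + 446)**2 = (-445/443 + 446)**2 = (197133/443)**2 = 38861419689/196249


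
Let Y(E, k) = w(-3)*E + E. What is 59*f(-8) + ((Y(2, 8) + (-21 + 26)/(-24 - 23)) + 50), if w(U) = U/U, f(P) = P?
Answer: -19651/47 ≈ -418.11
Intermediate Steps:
w(U) = 1
Y(E, k) = 2*E (Y(E, k) = 1*E + E = E + E = 2*E)
59*f(-8) + ((Y(2, 8) + (-21 + 26)/(-24 - 23)) + 50) = 59*(-8) + ((2*2 + (-21 + 26)/(-24 - 23)) + 50) = -472 + ((4 + 5/(-47)) + 50) = -472 + ((4 + 5*(-1/47)) + 50) = -472 + ((4 - 5/47) + 50) = -472 + (183/47 + 50) = -472 + 2533/47 = -19651/47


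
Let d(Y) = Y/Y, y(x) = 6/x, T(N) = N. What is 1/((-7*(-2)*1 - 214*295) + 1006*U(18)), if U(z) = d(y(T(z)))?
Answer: -1/62110 ≈ -1.6100e-5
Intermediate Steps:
d(Y) = 1
U(z) = 1
1/((-7*(-2)*1 - 214*295) + 1006*U(18)) = 1/((-7*(-2)*1 - 214*295) + 1006*1) = 1/((14*1 - 63130) + 1006) = 1/((14 - 63130) + 1006) = 1/(-63116 + 1006) = 1/(-62110) = -1/62110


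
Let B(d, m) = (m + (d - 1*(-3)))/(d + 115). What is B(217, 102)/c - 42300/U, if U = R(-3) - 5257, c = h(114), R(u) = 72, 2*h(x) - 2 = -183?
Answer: 126927623/15578851 ≈ 8.1474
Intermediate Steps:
h(x) = -181/2 (h(x) = 1 + (½)*(-183) = 1 - 183/2 = -181/2)
B(d, m) = (3 + d + m)/(115 + d) (B(d, m) = (m + (d + 3))/(115 + d) = (m + (3 + d))/(115 + d) = (3 + d + m)/(115 + d))
c = -181/2 ≈ -90.500
U = -5185 (U = 72 - 5257 = -5185)
B(217, 102)/c - 42300/U = ((3 + 217 + 102)/(115 + 217))/(-181/2) - 42300/(-5185) = (322/332)*(-2/181) - 42300*(-1/5185) = ((1/332)*322)*(-2/181) + 8460/1037 = (161/166)*(-2/181) + 8460/1037 = -161/15023 + 8460/1037 = 126927623/15578851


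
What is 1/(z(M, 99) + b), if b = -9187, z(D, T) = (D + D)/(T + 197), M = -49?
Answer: -148/1359725 ≈ -0.00010885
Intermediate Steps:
z(D, T) = 2*D/(197 + T) (z(D, T) = (2*D)/(197 + T) = 2*D/(197 + T))
1/(z(M, 99) + b) = 1/(2*(-49)/(197 + 99) - 9187) = 1/(2*(-49)/296 - 9187) = 1/(2*(-49)*(1/296) - 9187) = 1/(-49/148 - 9187) = 1/(-1359725/148) = -148/1359725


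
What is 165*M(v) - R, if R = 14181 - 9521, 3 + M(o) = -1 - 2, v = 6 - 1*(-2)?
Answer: -5650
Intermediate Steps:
v = 8 (v = 6 + 2 = 8)
M(o) = -6 (M(o) = -3 + (-1 - 2) = -3 - 3 = -6)
R = 4660
165*M(v) - R = 165*(-6) - 1*4660 = -990 - 4660 = -5650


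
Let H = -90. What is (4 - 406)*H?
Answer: 36180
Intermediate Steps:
(4 - 406)*H = (4 - 406)*(-90) = -402*(-90) = 36180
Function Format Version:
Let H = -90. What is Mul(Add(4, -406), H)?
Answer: 36180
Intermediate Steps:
Mul(Add(4, -406), H) = Mul(Add(4, -406), -90) = Mul(-402, -90) = 36180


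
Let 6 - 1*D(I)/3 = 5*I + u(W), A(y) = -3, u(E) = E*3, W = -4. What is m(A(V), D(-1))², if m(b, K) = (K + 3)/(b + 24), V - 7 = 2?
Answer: 576/49 ≈ 11.755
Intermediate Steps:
V = 9 (V = 7 + 2 = 9)
u(E) = 3*E
D(I) = 54 - 15*I (D(I) = 18 - 3*(5*I + 3*(-4)) = 18 - 3*(5*I - 12) = 18 - 3*(-12 + 5*I) = 18 + (36 - 15*I) = 54 - 15*I)
m(b, K) = (3 + K)/(24 + b)
m(A(V), D(-1))² = ((3 + (54 - 15*(-1)))/(24 - 3))² = ((3 + (54 + 15))/21)² = ((3 + 69)/21)² = ((1/21)*72)² = (24/7)² = 576/49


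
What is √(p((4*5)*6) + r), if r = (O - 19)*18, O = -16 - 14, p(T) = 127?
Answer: I*√755 ≈ 27.477*I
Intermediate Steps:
O = -30
r = -882 (r = (-30 - 19)*18 = -49*18 = -882)
√(p((4*5)*6) + r) = √(127 - 882) = √(-755) = I*√755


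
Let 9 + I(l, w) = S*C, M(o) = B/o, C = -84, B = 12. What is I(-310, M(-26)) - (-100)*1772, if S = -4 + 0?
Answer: 177527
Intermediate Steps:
S = -4
M(o) = 12/o
I(l, w) = 327 (I(l, w) = -9 - 4*(-84) = -9 + 336 = 327)
I(-310, M(-26)) - (-100)*1772 = 327 - (-100)*1772 = 327 - 1*(-177200) = 327 + 177200 = 177527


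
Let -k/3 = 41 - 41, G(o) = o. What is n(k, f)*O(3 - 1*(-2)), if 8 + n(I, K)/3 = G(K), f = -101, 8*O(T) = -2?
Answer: 327/4 ≈ 81.750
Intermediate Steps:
O(T) = -1/4 (O(T) = (1/8)*(-2) = -1/4)
k = 0 (k = -3*(41 - 41) = -3*0 = 0)
n(I, K) = -24 + 3*K
n(k, f)*O(3 - 1*(-2)) = (-24 + 3*(-101))*(-1/4) = (-24 - 303)*(-1/4) = -327*(-1/4) = 327/4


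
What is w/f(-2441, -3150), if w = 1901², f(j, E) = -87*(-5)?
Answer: 3613801/435 ≈ 8307.6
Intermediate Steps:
f(j, E) = 435
w = 3613801
w/f(-2441, -3150) = 3613801/435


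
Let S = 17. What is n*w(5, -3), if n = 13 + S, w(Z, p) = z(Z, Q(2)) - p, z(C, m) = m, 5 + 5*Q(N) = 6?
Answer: 96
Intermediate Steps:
Q(N) = ⅕ (Q(N) = -1 + (⅕)*6 = -1 + 6/5 = ⅕)
w(Z, p) = ⅕ - p
n = 30 (n = 13 + 17 = 30)
n*w(5, -3) = 30*(⅕ - 1*(-3)) = 30*(⅕ + 3) = 30*(16/5) = 96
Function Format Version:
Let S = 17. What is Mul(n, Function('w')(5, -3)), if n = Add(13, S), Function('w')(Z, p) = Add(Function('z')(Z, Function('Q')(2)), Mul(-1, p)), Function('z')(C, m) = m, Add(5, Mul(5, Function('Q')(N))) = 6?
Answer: 96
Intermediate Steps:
Function('Q')(N) = Rational(1, 5) (Function('Q')(N) = Add(-1, Mul(Rational(1, 5), 6)) = Add(-1, Rational(6, 5)) = Rational(1, 5))
Function('w')(Z, p) = Add(Rational(1, 5), Mul(-1, p))
n = 30 (n = Add(13, 17) = 30)
Mul(n, Function('w')(5, -3)) = Mul(30, Add(Rational(1, 5), Mul(-1, -3))) = Mul(30, Add(Rational(1, 5), 3)) = Mul(30, Rational(16, 5)) = 96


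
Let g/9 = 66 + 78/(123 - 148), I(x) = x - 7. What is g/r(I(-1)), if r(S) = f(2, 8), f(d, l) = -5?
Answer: -14148/125 ≈ -113.18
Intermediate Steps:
I(x) = -7 + x
g = 14148/25 (g = 9*(66 + 78/(123 - 148)) = 9*(66 + 78/(-25)) = 9*(66 - 1/25*78) = 9*(66 - 78/25) = 9*(1572/25) = 14148/25 ≈ 565.92)
r(S) = -5
g/r(I(-1)) = (14148/25)/(-5) = (14148/25)*(-⅕) = -14148/125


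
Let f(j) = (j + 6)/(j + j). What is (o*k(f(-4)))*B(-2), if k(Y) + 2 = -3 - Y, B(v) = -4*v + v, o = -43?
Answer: 2451/2 ≈ 1225.5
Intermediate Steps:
B(v) = -3*v
f(j) = (6 + j)/(2*j) (f(j) = (6 + j)/((2*j)) = (6 + j)*(1/(2*j)) = (6 + j)/(2*j))
k(Y) = -5 - Y (k(Y) = -2 + (-3 - Y) = -5 - Y)
(o*k(f(-4)))*B(-2) = (-43*(-5 - (6 - 4)/(2*(-4))))*(-3*(-2)) = -43*(-5 - (-1)*2/(2*4))*6 = -43*(-5 - 1*(-1/4))*6 = -43*(-5 + 1/4)*6 = -43*(-19/4)*6 = (817/4)*6 = 2451/2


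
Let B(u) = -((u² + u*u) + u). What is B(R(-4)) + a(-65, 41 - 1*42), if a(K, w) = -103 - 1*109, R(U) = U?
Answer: -240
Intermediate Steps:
B(u) = -u - 2*u² (B(u) = -((u² + u²) + u) = -(2*u² + u) = -(u + 2*u²) = -u - 2*u²)
a(K, w) = -212 (a(K, w) = -103 - 109 = -212)
B(R(-4)) + a(-65, 41 - 1*42) = -1*(-4)*(1 + 2*(-4)) - 212 = -1*(-4)*(1 - 8) - 212 = -1*(-4)*(-7) - 212 = -28 - 212 = -240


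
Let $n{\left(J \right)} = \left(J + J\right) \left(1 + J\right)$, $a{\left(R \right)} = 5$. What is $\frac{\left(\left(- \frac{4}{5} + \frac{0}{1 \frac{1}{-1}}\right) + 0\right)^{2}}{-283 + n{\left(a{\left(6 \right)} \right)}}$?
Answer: $- \frac{16}{5575} \approx -0.00287$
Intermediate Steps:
$n{\left(J \right)} = 2 J \left(1 + J\right)$
$\frac{\left(\left(- \frac{4}{5} + \frac{0}{1 \frac{1}{-1}}\right) + 0\right)^{2}}{-283 + n{\left(a{\left(6 \right)} \right)}} = \frac{\left(\left(- \frac{4}{5} + \frac{0}{1 \frac{1}{-1}}\right) + 0\right)^{2}}{-283 + 2 \cdot 5 \left(1 + 5\right)} = \frac{\left(\left(\left(-4\right) \frac{1}{5} + \frac{0}{1 \left(-1\right)}\right) + 0\right)^{2}}{-283 + 2 \cdot 5 \cdot 6} = \frac{\left(\left(- \frac{4}{5} + \frac{0}{-1}\right) + 0\right)^{2}}{-283 + 60} = \frac{\left(\left(- \frac{4}{5} + 0 \left(-1\right)\right) + 0\right)^{2}}{-223} = - \frac{\left(\left(- \frac{4}{5} + 0\right) + 0\right)^{2}}{223} = - \frac{\left(- \frac{4}{5} + 0\right)^{2}}{223} = - \frac{\left(- \frac{4}{5}\right)^{2}}{223} = \left(- \frac{1}{223}\right) \frac{16}{25} = - \frac{16}{5575}$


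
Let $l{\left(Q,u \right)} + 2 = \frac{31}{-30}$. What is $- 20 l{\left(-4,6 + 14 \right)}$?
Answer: $\frac{182}{3} \approx 60.667$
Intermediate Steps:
$l{\left(Q,u \right)} = - \frac{91}{30}$ ($l{\left(Q,u \right)} = -2 + \frac{31}{-30} = -2 + 31 \left(- \frac{1}{30}\right) = -2 - \frac{31}{30} = - \frac{91}{30}$)
$- 20 l{\left(-4,6 + 14 \right)} = \left(-20\right) \left(- \frac{91}{30}\right) = \frac{182}{3}$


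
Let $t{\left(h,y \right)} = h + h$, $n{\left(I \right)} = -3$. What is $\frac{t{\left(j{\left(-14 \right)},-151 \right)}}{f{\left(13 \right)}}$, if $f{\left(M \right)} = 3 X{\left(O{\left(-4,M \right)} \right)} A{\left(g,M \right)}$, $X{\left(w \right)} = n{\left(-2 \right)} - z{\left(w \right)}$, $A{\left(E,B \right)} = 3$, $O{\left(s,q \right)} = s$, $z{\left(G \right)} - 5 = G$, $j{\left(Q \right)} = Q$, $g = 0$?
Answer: $\frac{7}{9} \approx 0.77778$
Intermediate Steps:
$z{\left(G \right)} = 5 + G$
$t{\left(h,y \right)} = 2 h$
$X{\left(w \right)} = -8 - w$ ($X{\left(w \right)} = -3 - \left(5 + w\right) = -8 - w$)
$f{\left(M \right)} = -36$ ($f{\left(M \right)} = 3 \left(-8 - -4\right) 3 = 3 \left(-8 + 4\right) 3 = 3 \left(-4\right) 3 = \left(-12\right) 3 = -36$)
$\frac{t{\left(j{\left(-14 \right)},-151 \right)}}{f{\left(13 \right)}} = \frac{2 \left(-14\right)}{-36} = \left(-28\right) \left(- \frac{1}{36}\right) = \frac{7}{9}$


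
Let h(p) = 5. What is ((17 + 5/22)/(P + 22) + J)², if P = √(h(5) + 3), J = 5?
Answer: 921349083/27415696 - 1045661*√2/1246168 ≈ 32.420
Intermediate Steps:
P = 2*√2 (P = √(5 + 3) = √8 = 2*√2 ≈ 2.8284)
((17 + 5/22)/(P + 22) + J)² = ((17 + 5/22)/(2*√2 + 22) + 5)² = ((17 + 5*(1/22))/(22 + 2*√2) + 5)² = ((17 + 5/22)/(22 + 2*√2) + 5)² = (379/(22*(22 + 2*√2)) + 5)² = (5 + 379/(22*(22 + 2*√2)))²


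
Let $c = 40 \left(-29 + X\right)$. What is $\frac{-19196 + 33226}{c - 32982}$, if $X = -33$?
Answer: $- \frac{7015}{17731} \approx -0.39563$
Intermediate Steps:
$c = -2480$ ($c = 40 \left(-29 - 33\right) = 40 \left(-62\right) = -2480$)
$\frac{-19196 + 33226}{c - 32982} = \frac{-19196 + 33226}{-2480 - 32982} = \frac{14030}{-35462} = 14030 \left(- \frac{1}{35462}\right) = - \frac{7015}{17731}$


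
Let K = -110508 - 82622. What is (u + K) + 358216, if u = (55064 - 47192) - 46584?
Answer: 126374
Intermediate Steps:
K = -193130
u = -38712 (u = 7872 - 46584 = -38712)
(u + K) + 358216 = (-38712 - 193130) + 358216 = -231842 + 358216 = 126374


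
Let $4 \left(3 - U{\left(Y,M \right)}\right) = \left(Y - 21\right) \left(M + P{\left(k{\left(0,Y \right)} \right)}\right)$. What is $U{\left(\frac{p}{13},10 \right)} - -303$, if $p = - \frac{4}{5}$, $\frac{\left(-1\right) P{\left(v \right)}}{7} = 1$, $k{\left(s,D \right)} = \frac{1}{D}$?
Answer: $\frac{83667}{260} \approx 321.8$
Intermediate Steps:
$P{\left(v \right)} = -7$ ($P{\left(v \right)} = \left(-7\right) 1 = -7$)
$p = - \frac{4}{5}$ ($p = \left(-4\right) \frac{1}{5} = - \frac{4}{5} \approx -0.8$)
$U{\left(Y,M \right)} = 3 - \frac{\left(-21 + Y\right) \left(-7 + M\right)}{4}$ ($U{\left(Y,M \right)} = 3 - \frac{\left(Y - 21\right) \left(M - 7\right)}{4} = 3 - \frac{\left(-21 + Y\right) \left(-7 + M\right)}{4}$)
$U{\left(\frac{p}{13},10 \right)} - -303 = \left(- \frac{135}{4} + \frac{7 \left(- \frac{4}{5 \cdot 13}\right)}{4} + \frac{21}{4} \cdot 10 - \frac{5 \left(- \frac{4}{5 \cdot 13}\right)}{2}\right) - -303 = \left(- \frac{135}{4} + \frac{7 \left(\left(- \frac{4}{5}\right) \frac{1}{13}\right)}{4} + \frac{105}{2} - \frac{5 \left(\left(- \frac{4}{5}\right) \frac{1}{13}\right)}{2}\right) + 303 = \left(- \frac{135}{4} + \frac{7}{4} \left(- \frac{4}{65}\right) + \frac{105}{2} - \frac{5}{2} \left(- \frac{4}{65}\right)\right) + 303 = \left(- \frac{135}{4} - \frac{7}{65} + \frac{105}{2} + \frac{2}{13}\right) + 303 = \frac{4887}{260} + 303 = \frac{83667}{260}$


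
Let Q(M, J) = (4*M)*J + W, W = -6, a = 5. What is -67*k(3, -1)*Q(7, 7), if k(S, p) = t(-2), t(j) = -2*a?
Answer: 127300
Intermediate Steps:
t(j) = -10 (t(j) = -2*5 = -10)
k(S, p) = -10
Q(M, J) = -6 + 4*J*M (Q(M, J) = (4*M)*J - 6 = 4*J*M - 6 = -6 + 4*J*M)
-67*k(3, -1)*Q(7, 7) = -(-670)*(-6 + 4*7*7) = -(-670)*(-6 + 196) = -(-670)*190 = -67*(-1900) = 127300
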